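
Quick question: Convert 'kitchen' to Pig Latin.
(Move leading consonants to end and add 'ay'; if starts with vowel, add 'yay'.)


'kitchen': move consonant cluster 'k' to end and add 'ay': 'itchenkay'.

itchenkay


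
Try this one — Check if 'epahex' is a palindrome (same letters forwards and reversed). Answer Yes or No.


Forward: 'epahex'
Reversed: 'xehape'
They differ.

No


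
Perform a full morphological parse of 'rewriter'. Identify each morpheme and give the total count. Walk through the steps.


Step 1: Identify prefix: 're' (meaning: again)
Step 2: Identify root: 'write'
Step 3: Identify suffix(es): 'er'
Decomposition: re- (prefix: again) + write (root) + -er (suffix: one who)
Total morphemes: 3

3 morphemes (re- (prefix: again) + write (root) + -er (suffix: one who))


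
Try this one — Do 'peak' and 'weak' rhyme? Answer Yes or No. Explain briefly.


Rime (stressed vowel + following sounds) of 'peak': -eak = /iːk/
Rime of 'weak': -eak = /iːk/
/iːk/ and /iːk/ are the same ending sound, so the words rhyme.

Yes


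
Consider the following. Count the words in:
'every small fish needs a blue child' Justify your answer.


Split into words: every | small | fish | needs | a | blue | child = 7 words.

7


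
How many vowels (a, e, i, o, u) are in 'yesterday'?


Vowels in 'yesterday': e, e, a = 3 vowels.

3


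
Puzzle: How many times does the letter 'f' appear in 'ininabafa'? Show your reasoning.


Letter 'f' in 'ininabafa': found at position(s) 8 = 1 occurrence(s).

1


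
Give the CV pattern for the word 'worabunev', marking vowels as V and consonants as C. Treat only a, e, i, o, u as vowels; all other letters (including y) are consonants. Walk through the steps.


Letter mapping: w = C, o = V, r = C, a = V, b = C, u = V, n = C, e = V, v = C.

CVCVCVCVC


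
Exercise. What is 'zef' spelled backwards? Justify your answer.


Reverse 'zef' character by character: 'fez'.

fez


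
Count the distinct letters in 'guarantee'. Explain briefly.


Unique letters in 'guarantee': {a, e, g, n, r, t, u} = 7 distinct letters.

7


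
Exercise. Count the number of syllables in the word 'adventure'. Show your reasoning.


Break 'adventure' into syllables: ad-ven-ture -> ad | ven | ture = 3 syllables

3 syllables


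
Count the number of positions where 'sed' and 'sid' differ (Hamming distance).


Alignment:
Position 1: 's' vs 's' = match
Position 2: 'e' vs 'i' = DIFFER
Position 3: 'd' vs 'd' = match
Total differences: 1

1


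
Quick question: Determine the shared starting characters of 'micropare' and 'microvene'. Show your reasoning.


Compare from the start: 5 characters match: 'micro'. Mismatch at position 6: 'p' vs 'v'.

micro


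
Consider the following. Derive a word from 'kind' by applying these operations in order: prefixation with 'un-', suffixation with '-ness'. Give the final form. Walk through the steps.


Step 1: Add prefix 'un-' to 'kind' = 'unkind'
Step 2: Add suffix '-ness' to 'unkind' = 'unkindness'

unkindness


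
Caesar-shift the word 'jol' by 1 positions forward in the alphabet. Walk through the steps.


Shift each letter by 1: j -> k, o -> p, l -> m. Result: 'kpm'.

kpm


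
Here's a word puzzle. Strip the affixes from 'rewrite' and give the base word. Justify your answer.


Remove prefix 're' from 'rewrite' to get root 'write'.

write


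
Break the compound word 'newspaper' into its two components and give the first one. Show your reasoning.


Split 'newspaper' into 'news' + 'paper'. The first part is 'news'.

news


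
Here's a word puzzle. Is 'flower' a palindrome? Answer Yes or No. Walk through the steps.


Forward: 'flower'
Reversed: 'rewolf'
They differ.

No


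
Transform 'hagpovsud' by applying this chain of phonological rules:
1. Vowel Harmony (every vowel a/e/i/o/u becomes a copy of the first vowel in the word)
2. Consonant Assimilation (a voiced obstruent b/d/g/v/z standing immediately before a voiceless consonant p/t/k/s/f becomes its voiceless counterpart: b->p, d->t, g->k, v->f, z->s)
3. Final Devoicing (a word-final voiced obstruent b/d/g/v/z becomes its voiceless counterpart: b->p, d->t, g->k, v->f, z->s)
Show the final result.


Starting form: 'hagpovsud'
Rule 1: Vowel Harmony: all vowels become 'a' (matching first vowel). 'hagpovsud' -> 'hagpavsad'
Rule 2: Consonant Assimilation: voiced obstruent before voiceless consonant becomes voiceless ('gp' -> 'kp', 'vs' -> 'fs'). 'hagpavsad' -> 'hakpafsad'
Rule 3: Final Devoicing: word-final voiced obstruent 'd' becomes voiceless 't'. 'hakpafsad' -> 'hakpafsat'
Final form: 'hakpafsat'

hakpafsat


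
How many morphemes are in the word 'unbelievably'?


Decomposition: un- (prefix) + believe (root) + -able (suffix) + -ly (suffix) = 4 morpheme(s)

4 morphemes


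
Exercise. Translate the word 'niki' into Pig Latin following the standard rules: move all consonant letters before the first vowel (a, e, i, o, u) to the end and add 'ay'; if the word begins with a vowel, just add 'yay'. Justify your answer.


'niki': move consonant cluster 'n' to end and add 'ay': 'ikinay'.

ikinay


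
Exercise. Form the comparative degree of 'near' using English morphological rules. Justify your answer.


Apply comparative formation (add -er): 'near' -> 'nearer'.

nearer


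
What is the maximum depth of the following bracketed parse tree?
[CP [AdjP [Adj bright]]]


Count bracket nesting levels:
'[' at pos 0: depth = 1
'[' at pos 4: depth = 2
'[' at pos 10: depth = 3
Maximum depth reached: 3

3


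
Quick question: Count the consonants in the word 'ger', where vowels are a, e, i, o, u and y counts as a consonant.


Consonants in 'ger': g, r = 2 consonants.

2


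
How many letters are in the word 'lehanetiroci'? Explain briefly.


Spell out 'lehanetiroci' and number each letter: l(1), e(2), h(3), a(4), n(5), e(6), t(7), i(8), r(9), o(10), c(11), i(12). Total: 12 letters.

12


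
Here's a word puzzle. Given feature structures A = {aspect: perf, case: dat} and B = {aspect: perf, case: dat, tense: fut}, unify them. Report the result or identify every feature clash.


Compare features:
aspect: A=perf vs B=perf -> unified: perf
case: A=dat vs B=dat -> unified: dat
tense: A=_ vs B=fut -> unified: fut
No clashes found.

Unified: {aspect: perf, case: dat, tense: fut}


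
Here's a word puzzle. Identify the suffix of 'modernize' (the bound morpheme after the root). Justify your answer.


The word 'modernize' = 'modern' (root) + '-ize' (suffix). The suffix is '-ize'.

ize


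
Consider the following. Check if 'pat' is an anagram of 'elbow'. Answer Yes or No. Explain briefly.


Sorted letters of 'pat': 'apt'
Sorted letters of 'elbow': 'below'
They do not match.

No


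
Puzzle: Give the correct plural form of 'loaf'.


Apply rule: Change -f to -ves. 'loaf' becomes 'loaves'.

loaves


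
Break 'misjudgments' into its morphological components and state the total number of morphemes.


Step 1: Identify prefix: 'mis' (meaning: wrongly)
Step 2: Identify root: 'judge'
Step 3: Identify suffix(es): 'ment, s'
Decomposition: mis- (prefix: wrongly) + judge (root) + -ment (suffix: action/result) + -s (plural)
Total morphemes: 4

4 morphemes (mis- (prefix: wrongly) + judge (root) + -ment (suffix: action/result) + -s (plural))


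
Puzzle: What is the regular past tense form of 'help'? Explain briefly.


Apply rule: Add -ed. 'help' becomes 'helped'.

helped


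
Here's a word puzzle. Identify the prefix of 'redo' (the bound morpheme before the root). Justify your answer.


The word 'redo' = 're' (prefix) + 'do' (root). The prefix is 're'.

re


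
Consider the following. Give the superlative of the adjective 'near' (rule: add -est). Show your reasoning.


Apply superlative formation (add -est): 'near' -> 'nearest'.

nearest


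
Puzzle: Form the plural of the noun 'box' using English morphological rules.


Apply rule: Add -es (sibilant/fricative ending). 'box' becomes 'boxes'.

boxes


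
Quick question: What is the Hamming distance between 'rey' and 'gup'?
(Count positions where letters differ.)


Alignment:
Position 1: 'r' vs 'g' = DIFFER
Position 2: 'e' vs 'u' = DIFFER
Position 3: 'y' vs 'p' = DIFFER
Total differences: 3

3


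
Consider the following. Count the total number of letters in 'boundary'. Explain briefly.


Spell out 'boundary' and number each letter: b(1), o(2), u(3), n(4), d(5), a(6), r(7), y(8). Total: 8 letters.

8


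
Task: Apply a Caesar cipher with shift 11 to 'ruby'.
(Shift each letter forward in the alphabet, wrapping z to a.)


Shift each letter by 11: r -> c, u -> f, b -> m, y -> j. Result: 'cfmj'.

cfmj


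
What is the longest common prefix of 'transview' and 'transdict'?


Compare from the start: 5 characters match: 'trans'. Mismatch at position 6: 'v' vs 'd'.

trans


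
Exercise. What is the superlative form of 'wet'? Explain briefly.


Apply superlative formation (double final consonant, add -est): 'wet' -> 'wettest'.

wettest


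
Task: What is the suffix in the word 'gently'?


The word 'gently' = 'gentle' (root) + '-ly' (suffix). The suffix is '-ly'.

ly


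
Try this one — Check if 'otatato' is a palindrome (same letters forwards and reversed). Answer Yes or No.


Forward: 'otatato'
Reversed: 'otatato'
They are identical.

Yes


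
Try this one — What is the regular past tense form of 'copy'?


Apply rule: Change -y to -ied. 'copy' becomes 'copied'.

copied


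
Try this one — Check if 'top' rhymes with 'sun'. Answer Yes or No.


Rime (stressed vowel + following sounds) of 'top': -op = /ɒp/
Rime of 'sun': -un = /ʌn/
/ɒp/ and /ʌn/ are different ending sounds, so the words do not rhyme.

No


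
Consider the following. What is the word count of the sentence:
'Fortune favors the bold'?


Split into words: Fortune | favors | the | bold = 4 words.

4


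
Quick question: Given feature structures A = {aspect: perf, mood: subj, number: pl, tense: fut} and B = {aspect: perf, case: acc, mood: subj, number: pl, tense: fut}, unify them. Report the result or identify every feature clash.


Compare features:
aspect: A=perf vs B=perf -> unified: perf
case: A=_ vs B=acc -> unified: acc
mood: A=subj vs B=subj -> unified: subj
number: A=pl vs B=pl -> unified: pl
tense: A=fut vs B=fut -> unified: fut
No clashes found.

Unified: {aspect: perf, case: acc, mood: subj, number: pl, tense: fut}


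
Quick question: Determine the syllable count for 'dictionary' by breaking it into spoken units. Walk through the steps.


Break 'dictionary' into syllables: dic-tion-ar-y -> dic | tion | ar | y = 4 syllables

4 syllables


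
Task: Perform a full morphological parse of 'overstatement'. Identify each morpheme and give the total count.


Step 1: Identify prefix: 'over' (meaning: excessively)
Step 2: Identify root: 'state'
Step 3: Identify suffix(es): 'ment'
Decomposition: over- (prefix: excessively) + state (root) + -ment (suffix: action/result)
Total morphemes: 3

3 morphemes (over- (prefix: excessively) + state (root) + -ment (suffix: action/result))


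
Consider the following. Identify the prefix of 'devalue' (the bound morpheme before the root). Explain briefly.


The word 'devalue' = 'de' (prefix) + 'value' (root). The prefix is 'de'.

de


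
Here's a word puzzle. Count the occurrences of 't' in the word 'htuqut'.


Letter 't' in 'htuqut': found at position(s) 2, 6 = 2 occurrence(s).

2


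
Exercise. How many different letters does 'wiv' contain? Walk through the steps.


Unique letters in 'wiv': {i, v, w} = 3 distinct letters.

3


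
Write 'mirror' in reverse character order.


Reverse 'mirror' character by character: 'rorrim'.

rorrim


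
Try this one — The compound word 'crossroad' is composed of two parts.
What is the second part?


Split 'crossroad' into 'cross' + 'road'. The second part is 'road'.

road


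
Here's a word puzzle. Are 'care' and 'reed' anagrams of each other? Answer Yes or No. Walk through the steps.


Sorted letters of 'care': 'acer'
Sorted letters of 'reed': 'deer'
They do not match.

No


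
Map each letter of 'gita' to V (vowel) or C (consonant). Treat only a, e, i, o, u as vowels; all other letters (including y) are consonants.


Letter mapping: g = C, i = V, t = C, a = V.

CVCV


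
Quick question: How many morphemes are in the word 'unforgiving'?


Decomposition: un- (prefix) + forgive (root) + -ing (suffix) = 3 morpheme(s)

3 morphemes


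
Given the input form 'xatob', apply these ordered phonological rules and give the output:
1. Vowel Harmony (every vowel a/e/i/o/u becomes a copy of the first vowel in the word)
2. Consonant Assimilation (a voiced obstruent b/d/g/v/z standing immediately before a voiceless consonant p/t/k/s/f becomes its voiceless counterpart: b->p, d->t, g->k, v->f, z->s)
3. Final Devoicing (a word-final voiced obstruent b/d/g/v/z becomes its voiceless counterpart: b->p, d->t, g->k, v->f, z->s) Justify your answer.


Starting form: 'xatob'
Rule 1: Vowel Harmony: all vowels become 'a' (matching first vowel). 'xatob' -> 'xatab'
Rule 2: Consonant Assimilation: no voiced obstruent (b/d/g/v/z) stands immediately before a voiceless consonant (p/t/k/s/f). No change.
Rule 3: Final Devoicing: word-final voiced obstruent 'b' becomes voiceless 'p'. 'xatab' -> 'xatap'
Final form: 'xatap'

xatap


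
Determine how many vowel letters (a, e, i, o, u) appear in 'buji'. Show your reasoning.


Vowels in 'buji': u, i = 2 vowels.

2


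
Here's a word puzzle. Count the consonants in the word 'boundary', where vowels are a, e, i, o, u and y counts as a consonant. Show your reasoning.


Consonants in 'boundary': b, n, d, r, y = 5 consonants.

5


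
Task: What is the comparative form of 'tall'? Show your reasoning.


Apply comparative formation (add -er): 'tall' -> 'taller'.

taller


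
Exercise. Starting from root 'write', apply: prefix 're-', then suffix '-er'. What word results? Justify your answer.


Step 1: Add prefix 're-' to 'write' = 'rewrite'
Step 2: Add suffix '-er' to 'rewrite' = 'rewriter'

rewriter


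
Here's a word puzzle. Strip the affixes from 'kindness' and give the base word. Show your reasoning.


Remove suffix '-ness' from 'kindness' to get root 'kind'.

kind


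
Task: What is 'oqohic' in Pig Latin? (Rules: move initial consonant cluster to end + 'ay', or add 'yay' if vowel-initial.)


'oqohic' starts with a vowel, so add 'yay': 'oqohicyay'.

oqohicyay


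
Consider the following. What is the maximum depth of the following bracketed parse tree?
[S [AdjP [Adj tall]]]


Count bracket nesting levels:
'[' at pos 0: depth = 1
'[' at pos 3: depth = 2
'[' at pos 9: depth = 3
Maximum depth reached: 3

3


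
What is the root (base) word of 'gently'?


Remove suffix '-ly' from 'gently' to get root 'gentle'.

gentle


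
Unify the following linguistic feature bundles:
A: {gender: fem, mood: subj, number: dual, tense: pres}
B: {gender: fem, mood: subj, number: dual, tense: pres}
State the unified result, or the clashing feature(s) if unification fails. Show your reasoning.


Compare features:
gender: A=fem vs B=fem -> unified: fem
mood: A=subj vs B=subj -> unified: subj
number: A=dual vs B=dual -> unified: dual
tense: A=pres vs B=pres -> unified: pres
No clashes found.

Unified: {gender: fem, mood: subj, number: dual, tense: pres}


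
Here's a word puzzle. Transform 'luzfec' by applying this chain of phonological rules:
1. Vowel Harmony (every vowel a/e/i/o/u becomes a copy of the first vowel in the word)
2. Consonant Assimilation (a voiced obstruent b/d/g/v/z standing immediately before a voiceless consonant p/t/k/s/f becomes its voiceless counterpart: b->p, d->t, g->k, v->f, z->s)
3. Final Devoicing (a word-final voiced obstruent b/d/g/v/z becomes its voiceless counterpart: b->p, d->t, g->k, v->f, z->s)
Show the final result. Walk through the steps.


Starting form: 'luzfec'
Rule 1: Vowel Harmony: all vowels become 'u' (matching first vowel). 'luzfec' -> 'luzfuc'
Rule 2: Consonant Assimilation: voiced obstruent before voiceless consonant becomes voiceless ('zf' -> 'sf'). 'luzfuc' -> 'lusfuc'
Rule 3: Final Devoicing: final consonant 'c' is not one of the voiced obstruents b/d/g/v/z. No change.
Final form: 'lusfuc'

lusfuc


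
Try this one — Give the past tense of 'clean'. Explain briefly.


Apply rule: Add -ed. 'clean' becomes 'cleaned'.

cleaned


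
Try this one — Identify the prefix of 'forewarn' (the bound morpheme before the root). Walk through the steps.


The word 'forewarn' = 'fore' (prefix) + 'warn' (root). The prefix is 'fore'.

fore


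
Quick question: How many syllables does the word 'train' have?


Break 'train' into syllables: train -> train = 1 syllable

1 syllable


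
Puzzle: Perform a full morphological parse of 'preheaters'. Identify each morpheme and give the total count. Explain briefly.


Step 1: Identify prefix: 'pre' (meaning: before)
Step 2: Identify root: 'heat'
Step 3: Identify suffix(es): 'er, s'
Decomposition: pre- (prefix: before) + heat (root) + -er (suffix: one who) + -s (plural)
Total morphemes: 4

4 morphemes (pre- (prefix: before) + heat (root) + -er (suffix: one who) + -s (plural))


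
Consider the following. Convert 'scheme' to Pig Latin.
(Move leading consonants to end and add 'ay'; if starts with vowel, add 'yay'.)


'scheme': move consonant cluster 'sch' to end and add 'ay': 'emeschay'.

emeschay


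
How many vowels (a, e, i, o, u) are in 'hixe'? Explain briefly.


Vowels in 'hixe': i, e = 2 vowels.

2


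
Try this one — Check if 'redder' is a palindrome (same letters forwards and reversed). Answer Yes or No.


Forward: 'redder'
Reversed: 'redder'
They are identical.

Yes


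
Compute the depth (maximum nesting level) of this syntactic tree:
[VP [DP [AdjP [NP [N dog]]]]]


Count bracket nesting levels:
'[' at pos 0: depth = 1
'[' at pos 4: depth = 2
'[' at pos 8: depth = 3
'[' at pos 14: depth = 4
'[' at pos 18: depth = 5
Maximum depth reached: 5

5


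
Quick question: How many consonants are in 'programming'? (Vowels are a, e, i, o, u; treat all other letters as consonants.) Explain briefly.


Consonants in 'programming': p, r, g, r, m, m, n, g = 8 consonants.

8


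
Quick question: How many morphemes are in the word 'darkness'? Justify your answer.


Decomposition: dark (root) + -ness (suffix) = 2 morpheme(s)

2 morphemes


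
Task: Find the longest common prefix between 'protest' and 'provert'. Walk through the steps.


Compare from the start: 3 characters match: 'pro'. Mismatch at position 4: 't' vs 'v'.

pro


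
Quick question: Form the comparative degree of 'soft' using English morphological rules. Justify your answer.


Apply comparative formation (add -er): 'soft' -> 'softer'.

softer


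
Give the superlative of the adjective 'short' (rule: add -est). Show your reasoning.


Apply superlative formation (add -est): 'short' -> 'shortest'.

shortest


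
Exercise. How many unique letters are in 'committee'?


Unique letters in 'committee': {c, e, i, m, o, t} = 6 distinct letters.

6


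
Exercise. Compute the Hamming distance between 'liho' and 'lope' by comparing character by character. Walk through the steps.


Alignment:
Position 1: 'l' vs 'l' = match
Position 2: 'i' vs 'o' = DIFFER
Position 3: 'h' vs 'p' = DIFFER
Position 4: 'o' vs 'e' = DIFFER
Total differences: 3

3


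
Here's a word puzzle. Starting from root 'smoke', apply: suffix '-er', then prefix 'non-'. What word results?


Step 1: Add suffix '-er' to 'smoke' = 'smoker'
Step 2: Add prefix 'non-' to 'smoker' = 'nonsmoker'

nonsmoker


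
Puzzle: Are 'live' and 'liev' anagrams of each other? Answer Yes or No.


Sorted letters of 'live': 'eilv'
Sorted letters of 'liev': 'eilv'
They match.

Yes


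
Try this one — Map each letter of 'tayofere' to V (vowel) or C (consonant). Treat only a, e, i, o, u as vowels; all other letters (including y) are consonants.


Letter mapping: t = C, a = V, y = C, o = V, f = C, e = V, r = C, e = V.

CVCVCVCV


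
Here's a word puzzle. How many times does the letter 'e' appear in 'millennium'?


Letter 'e' in 'millennium': found at position(s) 5 = 1 occurrence(s).

1


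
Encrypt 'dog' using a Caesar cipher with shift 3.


Shift each letter by 3: d -> g, o -> r, g -> j. Result: 'grj'.

grj


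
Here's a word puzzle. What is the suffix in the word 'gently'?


The word 'gently' = 'gentle' (root) + '-ly' (suffix). The suffix is '-ly'.

ly


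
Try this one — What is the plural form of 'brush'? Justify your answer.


Apply rule: Add -es (sibilant/fricative ending). 'brush' becomes 'brushes'.

brushes


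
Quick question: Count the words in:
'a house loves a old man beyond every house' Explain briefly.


Split into words: a | house | loves | a | old | man | beyond | every | house = 9 words.

9


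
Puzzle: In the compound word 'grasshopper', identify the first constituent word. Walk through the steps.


Split 'grasshopper' into 'grass' + 'hopper'. The first part is 'grass'.

grass


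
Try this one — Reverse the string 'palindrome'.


Reverse 'palindrome' character by character: 'emordnilap'.

emordnilap


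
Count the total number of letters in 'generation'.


Spell out 'generation' and number each letter: g(1), e(2), n(3), e(4), r(5), a(6), t(7), i(8), o(9), n(10). Total: 10 letters.

10


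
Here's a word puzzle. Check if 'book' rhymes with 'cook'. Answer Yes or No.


Rime (stressed vowel + following sounds) of 'book': -ook = /ʊk/
Rime of 'cook': -ook = /ʊk/
/ʊk/ and /ʊk/ are the same ending sound, so the words rhyme.

Yes


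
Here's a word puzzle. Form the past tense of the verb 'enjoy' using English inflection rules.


Apply rule: Add -ed. 'enjoy' becomes 'enjoyed'.

enjoyed


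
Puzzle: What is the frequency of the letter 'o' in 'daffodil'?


Letter 'o' in 'daffodil': found at position(s) 5 = 1 occurrence(s).

1


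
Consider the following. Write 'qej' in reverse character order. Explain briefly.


Reverse 'qej' character by character: 'jeq'.

jeq


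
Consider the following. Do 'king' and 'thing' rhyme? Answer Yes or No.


Rime (stressed vowel + following sounds) of 'king': -ing = /ɪŋ/
Rime of 'thing': -ing = /ɪŋ/
/ɪŋ/ and /ɪŋ/ are the same ending sound, so the words rhyme.

Yes


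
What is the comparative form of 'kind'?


Apply comparative formation (add -er): 'kind' -> 'kinder'.

kinder


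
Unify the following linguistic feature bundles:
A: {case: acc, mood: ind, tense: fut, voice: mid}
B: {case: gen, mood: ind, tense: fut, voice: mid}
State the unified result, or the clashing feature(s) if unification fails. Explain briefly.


Compare features:
case: A=acc vs B=gen -> CLASH
mood: A=ind vs B=ind -> unified: ind
tense: A=fut vs B=fut -> unified: fut
voice: A=mid vs B=mid -> unified: mid
Clash detected on feature 'case' (acc vs gen); unification fails.

CLASH on 'case' (acc vs gen)


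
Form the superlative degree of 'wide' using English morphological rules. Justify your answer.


Apply superlative formation (ends in e: add -st): 'wide' -> 'widest'.

widest


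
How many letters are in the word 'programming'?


Spell out 'programming' and number each letter: p(1), r(2), o(3), g(4), r(5), a(6), m(7), m(8), i(9), n(10), g(11). Total: 11 letters.

11


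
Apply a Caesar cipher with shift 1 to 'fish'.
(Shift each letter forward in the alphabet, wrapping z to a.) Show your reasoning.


Shift each letter by 1: f -> g, i -> j, s -> t, h -> i. Result: 'gjti'.

gjti


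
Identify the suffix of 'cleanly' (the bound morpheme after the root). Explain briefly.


The word 'cleanly' = 'clean' (root) + '-ly' (suffix). The suffix is '-ly'.

ly


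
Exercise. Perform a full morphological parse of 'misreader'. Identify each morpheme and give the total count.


Step 1: Identify prefix: 'mis' (meaning: wrongly)
Step 2: Identify root: 'read'
Step 3: Identify suffix(es): 'er'
Decomposition: mis- (prefix: wrongly) + read (root) + -er (suffix: one who)
Total morphemes: 3

3 morphemes (mis- (prefix: wrongly) + read (root) + -er (suffix: one who))


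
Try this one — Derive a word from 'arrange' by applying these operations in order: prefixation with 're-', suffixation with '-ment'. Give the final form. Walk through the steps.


Step 1: Add prefix 're-' to 'arrange' = 'rearrange'
Step 2: Add suffix '-ment' to 'rearrange' = 'rearrangement'

rearrangement


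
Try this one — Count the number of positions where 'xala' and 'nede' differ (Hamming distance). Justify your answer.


Alignment:
Position 1: 'x' vs 'n' = DIFFER
Position 2: 'a' vs 'e' = DIFFER
Position 3: 'l' vs 'd' = DIFFER
Position 4: 'a' vs 'e' = DIFFER
Total differences: 4

4


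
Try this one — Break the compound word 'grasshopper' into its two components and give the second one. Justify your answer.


Split 'grasshopper' into 'grass' + 'hopper'. The second part is 'hopper'.

hopper


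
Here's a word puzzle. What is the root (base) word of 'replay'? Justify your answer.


Remove prefix 're' from 'replay' to get root 'play'.

play


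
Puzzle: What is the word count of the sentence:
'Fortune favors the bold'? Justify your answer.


Split into words: Fortune | favors | the | bold = 4 words.

4


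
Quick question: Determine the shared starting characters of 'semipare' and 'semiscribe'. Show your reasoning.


Compare from the start: 4 characters match: 'semi'. Mismatch at position 5: 'p' vs 's'.

semi


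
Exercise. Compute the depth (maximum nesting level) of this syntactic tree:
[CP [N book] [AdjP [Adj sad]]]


Count bracket nesting levels:
'[' at pos 0: depth = 1
'[' at pos 4: depth = 2
'[' at pos 13: depth = 2
'[' at pos 19: depth = 3
Maximum depth reached: 3

3


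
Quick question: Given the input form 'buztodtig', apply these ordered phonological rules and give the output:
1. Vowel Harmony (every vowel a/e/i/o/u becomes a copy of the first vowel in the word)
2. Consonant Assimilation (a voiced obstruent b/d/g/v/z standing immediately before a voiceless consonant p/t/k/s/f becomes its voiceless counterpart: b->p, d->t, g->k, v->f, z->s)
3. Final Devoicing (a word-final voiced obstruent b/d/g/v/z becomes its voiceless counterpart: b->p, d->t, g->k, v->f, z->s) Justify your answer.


Starting form: 'buztodtig'
Rule 1: Vowel Harmony: all vowels become 'u' (matching first vowel). 'buztodtig' -> 'buztudtug'
Rule 2: Consonant Assimilation: voiced obstruent before voiceless consonant becomes voiceless ('zt' -> 'st', 'dt' -> 'tt'). 'buztudtug' -> 'bustuttug'
Rule 3: Final Devoicing: word-final voiced obstruent 'g' becomes voiceless 'k'. 'bustuttug' -> 'bustuttuk'
Final form: 'bustuttuk'

bustuttuk


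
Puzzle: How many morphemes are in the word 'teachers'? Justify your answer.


Decomposition: teach (root) + -er (suffix) + -s (plural) = 3 morpheme(s)

3 morphemes


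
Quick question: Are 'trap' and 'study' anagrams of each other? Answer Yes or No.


Sorted letters of 'trap': 'aprt'
Sorted letters of 'study': 'dstuy'
They do not match.

No


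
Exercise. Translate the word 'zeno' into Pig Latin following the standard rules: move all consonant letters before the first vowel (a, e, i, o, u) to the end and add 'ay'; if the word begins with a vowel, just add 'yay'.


'zeno': move consonant cluster 'z' to end and add 'ay': 'enozay'.

enozay


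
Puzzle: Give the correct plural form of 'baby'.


Apply rule: Change -y to -ies (consonant + y). 'baby' becomes 'babies'.

babies


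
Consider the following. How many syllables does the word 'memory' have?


Break 'memory' into syllables: mem-o-ry -> mem | o | ry = 3 syllables

3 syllables


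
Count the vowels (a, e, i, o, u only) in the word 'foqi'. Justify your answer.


Vowels in 'foqi': o, i = 2 vowels.

2


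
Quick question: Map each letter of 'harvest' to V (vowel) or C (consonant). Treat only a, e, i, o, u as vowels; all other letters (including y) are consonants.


Letter mapping: h = C, a = V, r = C, v = C, e = V, s = C, t = C.

CVCCVCC


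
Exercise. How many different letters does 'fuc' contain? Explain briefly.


Unique letters in 'fuc': {c, f, u} = 3 distinct letters.

3


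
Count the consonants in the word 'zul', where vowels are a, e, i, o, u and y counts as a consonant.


Consonants in 'zul': z, l = 2 consonants.

2


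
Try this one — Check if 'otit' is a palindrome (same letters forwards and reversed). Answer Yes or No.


Forward: 'otit'
Reversed: 'tito'
They differ.

No


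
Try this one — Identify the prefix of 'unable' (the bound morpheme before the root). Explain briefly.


The word 'unable' = 'un' (prefix) + 'able' (root). The prefix is 'un'.

un


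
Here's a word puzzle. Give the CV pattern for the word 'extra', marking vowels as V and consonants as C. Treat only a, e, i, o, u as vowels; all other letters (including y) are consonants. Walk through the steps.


Letter mapping: e = V, x = C, t = C, r = C, a = V.

VCCCV


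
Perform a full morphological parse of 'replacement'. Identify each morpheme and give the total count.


Step 1: Identify prefix: 're' (meaning: again)
Step 2: Identify root: 'place'
Step 3: Identify suffix(es): 'ment'
Decomposition: re- (prefix: again) + place (root) + -ment (suffix: action/result)
Total morphemes: 3

3 morphemes (re- (prefix: again) + place (root) + -ment (suffix: action/result))


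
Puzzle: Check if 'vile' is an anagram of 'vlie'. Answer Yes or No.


Sorted letters of 'vile': 'eilv'
Sorted letters of 'vlie': 'eilv'
They match.

Yes


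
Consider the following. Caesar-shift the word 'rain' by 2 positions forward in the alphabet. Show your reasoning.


Shift each letter by 2: r -> t, a -> c, i -> k, n -> p. Result: 'tckp'.

tckp


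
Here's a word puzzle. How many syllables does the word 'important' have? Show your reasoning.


Break 'important' into syllables: im-por-tant -> im | por | tant = 3 syllables

3 syllables


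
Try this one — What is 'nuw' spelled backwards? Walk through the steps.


Reverse 'nuw' character by character: 'wun'.

wun


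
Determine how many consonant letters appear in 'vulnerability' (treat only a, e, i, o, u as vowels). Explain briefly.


Consonants in 'vulnerability': v, l, n, r, b, l, t, y = 8 consonants.

8


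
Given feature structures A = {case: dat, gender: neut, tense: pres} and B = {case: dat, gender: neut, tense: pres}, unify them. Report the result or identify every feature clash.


Compare features:
case: A=dat vs B=dat -> unified: dat
gender: A=neut vs B=neut -> unified: neut
tense: A=pres vs B=pres -> unified: pres
No clashes found.

Unified: {case: dat, gender: neut, tense: pres}


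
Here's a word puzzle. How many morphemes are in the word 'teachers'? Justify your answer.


Decomposition: teach (root) + -er (suffix) + -s (plural) = 3 morpheme(s)

3 morphemes


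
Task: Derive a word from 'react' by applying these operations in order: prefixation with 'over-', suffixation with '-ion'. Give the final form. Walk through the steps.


Step 1: Add prefix 'over-' to 'react' = 'overreact'
Step 2: Add suffix '-ion' to 'overreact' = 'overreaction'

overreaction


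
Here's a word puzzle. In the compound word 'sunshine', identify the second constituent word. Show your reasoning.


Split 'sunshine' into 'sun' + 'shine'. The second part is 'shine'.

shine


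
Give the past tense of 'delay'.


Apply rule: Add -ed. 'delay' becomes 'delayed'.

delayed


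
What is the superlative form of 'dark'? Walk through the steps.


Apply superlative formation (add -est): 'dark' -> 'darkest'.

darkest


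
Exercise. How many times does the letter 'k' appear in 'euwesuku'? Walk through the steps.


Letter 'k' in 'euwesuku': found at position(s) 7 = 1 occurrence(s).

1


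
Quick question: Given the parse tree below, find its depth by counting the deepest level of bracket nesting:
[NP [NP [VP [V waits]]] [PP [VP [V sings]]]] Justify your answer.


Count bracket nesting levels:
'[' at pos 0: depth = 1
'[' at pos 4: depth = 2
'[' at pos 8: depth = 3
'[' at pos 12: depth = 4
'[' at pos 24: depth = 2
'[' at pos 28: depth = 3
'[' at pos 32: depth = 4
Maximum depth reached: 4

4


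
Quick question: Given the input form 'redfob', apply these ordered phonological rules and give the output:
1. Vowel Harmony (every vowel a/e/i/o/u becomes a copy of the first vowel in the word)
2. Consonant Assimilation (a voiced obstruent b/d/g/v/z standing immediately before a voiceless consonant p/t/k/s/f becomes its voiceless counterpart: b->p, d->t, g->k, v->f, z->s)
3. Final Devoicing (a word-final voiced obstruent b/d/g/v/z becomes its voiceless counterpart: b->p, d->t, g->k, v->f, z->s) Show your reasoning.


Starting form: 'redfob'
Rule 1: Vowel Harmony: all vowels become 'e' (matching first vowel). 'redfob' -> 'redfeb'
Rule 2: Consonant Assimilation: voiced obstruent before voiceless consonant becomes voiceless ('df' -> 'tf'). 'redfeb' -> 'retfeb'
Rule 3: Final Devoicing: word-final voiced obstruent 'b' becomes voiceless 'p'. 'retfeb' -> 'retfep'
Final form: 'retfep'

retfep


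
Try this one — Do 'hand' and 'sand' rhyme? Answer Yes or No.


Rime (stressed vowel + following sounds) of 'hand': -and = /ænd/
Rime of 'sand': -and = /ænd/
/ænd/ and /ænd/ are the same ending sound, so the words rhyme.

Yes


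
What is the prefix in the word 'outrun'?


The word 'outrun' = 'out' (prefix) + 'run' (root). The prefix is 'out'.

out


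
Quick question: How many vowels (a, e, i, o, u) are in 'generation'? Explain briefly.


Vowels in 'generation': e, e, a, i, o = 5 vowels.

5


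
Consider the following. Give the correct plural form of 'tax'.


Apply rule: Add -es (sibilant/fricative ending). 'tax' becomes 'taxes'.

taxes


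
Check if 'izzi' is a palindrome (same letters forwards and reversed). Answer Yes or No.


Forward: 'izzi'
Reversed: 'izzi'
They are identical.

Yes


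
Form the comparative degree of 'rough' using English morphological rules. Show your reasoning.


Apply comparative formation (add -er): 'rough' -> 'rougher'.

rougher


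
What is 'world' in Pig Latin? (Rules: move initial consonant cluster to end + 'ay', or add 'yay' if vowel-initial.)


'world': move consonant cluster 'w' to end and add 'ay': 'orldway'.

orldway


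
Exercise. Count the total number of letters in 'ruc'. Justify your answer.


Spell out 'ruc' and number each letter: r(1), u(2), c(3). Total: 3 letters.

3


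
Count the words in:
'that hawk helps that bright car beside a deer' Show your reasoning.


Split into words: that | hawk | helps | that | bright | car | beside | a | deer = 9 words.

9


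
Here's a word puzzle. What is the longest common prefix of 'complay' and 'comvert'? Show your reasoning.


Compare from the start: 3 characters match: 'com'. Mismatch at position 4: 'p' vs 'v'.

com


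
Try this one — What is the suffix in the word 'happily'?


The word 'happily' = 'happy' (root) + '-ly' (suffix). The suffix is '-ly'.

ly


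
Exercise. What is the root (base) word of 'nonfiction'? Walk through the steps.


Remove prefix 'non' from 'nonfiction' to get root 'fiction'.

fiction


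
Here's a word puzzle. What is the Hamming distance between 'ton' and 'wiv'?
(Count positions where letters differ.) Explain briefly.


Alignment:
Position 1: 't' vs 'w' = DIFFER
Position 2: 'o' vs 'i' = DIFFER
Position 3: 'n' vs 'v' = DIFFER
Total differences: 3

3


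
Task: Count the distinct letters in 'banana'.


Unique letters in 'banana': {a, b, n} = 3 distinct letters.

3


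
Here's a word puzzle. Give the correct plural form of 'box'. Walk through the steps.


Apply rule: Add -es (sibilant/fricative ending). 'box' becomes 'boxes'.

boxes


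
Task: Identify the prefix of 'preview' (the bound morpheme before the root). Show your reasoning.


The word 'preview' = 'pre' (prefix) + 'view' (root). The prefix is 'pre'.

pre


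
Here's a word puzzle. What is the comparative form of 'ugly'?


Apply comparative formation (consonant + y: change y to i, add -er): 'ugly' -> 'uglier'.

uglier


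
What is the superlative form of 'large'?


Apply superlative formation (ends in e: add -st): 'large' -> 'largest'.

largest


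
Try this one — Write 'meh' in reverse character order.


Reverse 'meh' character by character: 'hem'.

hem


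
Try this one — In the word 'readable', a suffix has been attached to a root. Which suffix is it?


The word 'readable' = 'read' (root) + '-able' (suffix). The suffix is '-able'.

able


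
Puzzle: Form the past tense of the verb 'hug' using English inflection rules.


Apply rule: Double final consonant and add -ed. 'hug' becomes 'hugged'.

hugged


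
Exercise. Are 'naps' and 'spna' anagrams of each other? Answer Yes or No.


Sorted letters of 'naps': 'anps'
Sorted letters of 'spna': 'anps'
They match.

Yes


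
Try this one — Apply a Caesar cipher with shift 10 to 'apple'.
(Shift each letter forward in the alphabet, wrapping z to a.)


Shift each letter by 10: a -> k, p -> z, p -> z, l -> v, e -> o. Result: 'kzzvo'.

kzzvo


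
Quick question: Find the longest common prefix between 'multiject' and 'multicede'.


Compare from the start: 5 characters match: 'multi'. Mismatch at position 6: 'j' vs 'c'.

multi


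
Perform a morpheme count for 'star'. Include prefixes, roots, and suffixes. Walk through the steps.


Decomposition: star (free morpheme) = 1 morpheme(s)

1 morphemes


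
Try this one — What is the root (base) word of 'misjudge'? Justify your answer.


Remove prefix 'mis' from 'misjudge' to get root 'judge'.

judge


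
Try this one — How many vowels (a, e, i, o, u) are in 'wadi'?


Vowels in 'wadi': a, i = 2 vowels.

2


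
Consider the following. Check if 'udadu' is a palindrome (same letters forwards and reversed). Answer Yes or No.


Forward: 'udadu'
Reversed: 'udadu'
They are identical.

Yes


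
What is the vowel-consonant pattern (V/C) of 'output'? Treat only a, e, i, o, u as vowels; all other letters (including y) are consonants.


Letter mapping: o = V, u = V, t = C, p = C, u = V, t = C.

VVCCVC


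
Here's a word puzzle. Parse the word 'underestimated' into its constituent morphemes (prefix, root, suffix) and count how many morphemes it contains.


Step 1: Identify prefix: 'under' (meaning: beneath/insufficient)
Step 2: Identify root: 'estimate'
Step 3: Identify suffix(es): 'ed'
Decomposition: under- (prefix: beneath/insufficient) + estimate (root) + -ed (suffix: past)
Total morphemes: 3

3 morphemes (under- (prefix: beneath/insufficient) + estimate (root) + -ed (suffix: past))


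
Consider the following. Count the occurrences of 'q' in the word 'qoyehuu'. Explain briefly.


Letter 'q' in 'qoyehuu': found at position(s) 1 = 1 occurrence(s).

1


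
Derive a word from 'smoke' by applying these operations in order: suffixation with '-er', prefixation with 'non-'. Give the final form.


Step 1: Add suffix '-er' to 'smoke' = 'smoker'
Step 2: Add prefix 'non-' to 'smoker' = 'nonsmoker'

nonsmoker


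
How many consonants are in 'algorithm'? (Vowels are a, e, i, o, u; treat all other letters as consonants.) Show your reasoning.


Consonants in 'algorithm': l, g, r, t, h, m = 6 consonants.

6


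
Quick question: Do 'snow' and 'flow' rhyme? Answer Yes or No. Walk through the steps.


Rime (stressed vowel + following sounds) of 'snow': -ow = /oʊ/
Rime of 'flow': -ow = /oʊ/
/oʊ/ and /oʊ/ are the same ending sound, so the words rhyme.

Yes
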